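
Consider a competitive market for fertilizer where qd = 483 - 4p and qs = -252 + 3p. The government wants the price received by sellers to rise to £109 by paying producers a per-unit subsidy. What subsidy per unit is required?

Required subsidy s = £7 per unit

At a seller price of 109, quantity supplied is -252 + 3·109 = 75.
Buyers absorb 75 only when they pay pb with 483 − 4·pb = 75, i.e. pb = 102.
s = ps − pb = 109 − 102 = 7.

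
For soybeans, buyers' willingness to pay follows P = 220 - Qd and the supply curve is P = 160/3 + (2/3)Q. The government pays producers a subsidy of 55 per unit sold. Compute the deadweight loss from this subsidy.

Deadweight loss = 907.5

Pre-subsidy: 220 - Q = 160/3 + (2/3)Q gives Q* = 100 and P* = 120.
With the subsidy, sellers receive Ps = Pb + 55 for each unit, where Pb is the price buyers pay.
On the curves, Pb = 220 - Q and Ps = 160/3 + (2/3)Q; the wedge Ps − Pb = 55 gives 160/3 + (2/3)Q − (220 - Q) = 55, so Q' = 133.
Then Pb = 220 − 1·133 = 87 and Ps = 160/3 + (2/3)·133 = 142.
The subsidy expands output by 133 − 100 = 33 past the efficient level; on those units the gap between marginal cost and willingness to pay runs from 0 up to 55.
DWL = ½ × 55 × 33 = 907.5.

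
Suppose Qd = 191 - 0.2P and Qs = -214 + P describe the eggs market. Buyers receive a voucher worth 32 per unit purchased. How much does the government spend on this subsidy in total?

Pre-subsidy: 191 - 0.2P = -214 + P gives P* = 337.5, Q* = 123.5.
With the rebate, buyers effectively pay Pb = Ps − 32, where Ps is the price sellers receive.
Demand in terms of Ps becomes Qd = 191 − 0.2(Ps − 32) = 197.4 - 0.2Ps. Setting this equal to supply: 197.4 - 0.2Ps = -214 + Ps, so Ps = 2057/6.
Buyers pay Pb = 2057/6 − 32 = 1865/6; Q' = -214 + 1·(2057/6) = 773/6.
Government outlay = subsidy × quantity = 32 × 773/6 = 12368/3.

Government cost = 12368/3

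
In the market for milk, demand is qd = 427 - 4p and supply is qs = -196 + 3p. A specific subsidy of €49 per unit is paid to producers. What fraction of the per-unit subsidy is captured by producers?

Producer share = 4/7

Pre-subsidy: 427 - 4p = -196 + 3p gives p* = 89, q* = 71.
With the subsidy, sellers receive ps = pb + 49 for each unit, where pb is the price buyers pay.
Supply in terms of pb becomes qs = -196 + 3(pb + 49) = -49 + 3pb. Setting this equal to demand: 427 - 4pb = -49 + 3pb, so pb = 68.
Sellers receive ps = 68 + 49 = 117; q' = 427 − 4·68 = 155.
Buyers' price falls by p* − pb = 89 − 68 = 21; sellers' price rises by ps − p* = 117 − 89 = 28.
So producers capture 28/49 = 4/7 of each unit of subsidy.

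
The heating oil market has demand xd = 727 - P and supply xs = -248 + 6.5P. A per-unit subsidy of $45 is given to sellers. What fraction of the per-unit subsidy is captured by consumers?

Pre-subsidy: 727 - P = -248 + 6.5P gives P* = 130, x* = 597.
With the subsidy, sellers receive Ps = Pb + 45 for each unit, where Pb is the price buyers pay.
Supply in terms of Pb becomes xs = -248 + 6.5(Pb + 45) = 44.5 + 6.5Pb. Setting this equal to demand: 727 - Pb = 44.5 + 6.5Pb, so Pb = 91.
Sellers receive Ps = 91 + 45 = 136; x' = 727 − 1·91 = 636.
Buyers' price falls by P* − Pb = 130 − 91 = 39; sellers' price rises by Ps − P* = 136 − 130 = 6.
So consumers capture 39/45 = 13/15 of each unit of subsidy.

Consumer share = 13/15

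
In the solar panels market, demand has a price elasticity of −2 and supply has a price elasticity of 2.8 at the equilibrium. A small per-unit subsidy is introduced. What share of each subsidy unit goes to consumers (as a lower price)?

Consumer share = 7/12

For a small subsidy around the equilibrium, the benefit split depends on the relative slopes, which at a point are proportional to the elasticities.
Buyer share = εs/(εs + |εd|) = 2.8/(2.8 + 2) = 7/12; seller share = |εd|/(εs + |εd|) = 5/12.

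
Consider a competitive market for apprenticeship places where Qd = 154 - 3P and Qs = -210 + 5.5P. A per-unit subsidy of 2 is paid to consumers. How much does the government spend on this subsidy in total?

Pre-subsidy: 154 - 3P = -210 + 5.5P gives P* = 728/17, Q* = 434/17.
With the rebate, buyers effectively pay Pb = Ps − 2, where Ps is the price sellers receive.
Demand in terms of Ps becomes Qd = 154 − 3(Ps − 2) = 160 - 3Ps. Setting this equal to supply: 160 - 3Ps = -210 + 5.5Ps, so Ps = 740/17.
Buyers pay Pb = 740/17 − 2 = 706/17; Q' = -210 + 5.5·(740/17) = 500/17.
Government outlay = subsidy × quantity = 2 × 500/17 = 1000/17.

Government cost = 1000/17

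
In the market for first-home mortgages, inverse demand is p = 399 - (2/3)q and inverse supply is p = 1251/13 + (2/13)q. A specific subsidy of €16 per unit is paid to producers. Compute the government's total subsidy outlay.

Government cost = €6216

Pre-subsidy: 399 - (2/3)q = 1251/13 + (2/13)q gives q* = 369 and p* = 153.
With the subsidy, sellers receive ps = pb + 16 for each unit, where pb is the price buyers pay.
On the curves, pb = 399 - (2/3)q and ps = 1251/13 + (2/13)q; the wedge ps − pb = 16 gives 1251/13 + (2/13)q − (399 - (2/3)q) = 16, so q' = 388.5.
Then pb = 399 − (2/3)·388.5 = 140 and ps = 1251/13 + (2/13)·388.5 = 156.
Government outlay = subsidy × quantity = 16 × 388.5 = 6216.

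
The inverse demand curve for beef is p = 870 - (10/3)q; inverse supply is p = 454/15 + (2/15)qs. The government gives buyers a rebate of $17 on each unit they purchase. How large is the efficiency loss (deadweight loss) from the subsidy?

Pre-subsidy: 870 - (10/3)q = 454/15 + (2/15)q gives q* = 3149/13 and p* = 2440/39.
With the rebate, buyers effectively pay pb = ps − 17, where ps is the price sellers receive.
On the curves, pb = 870 - (10/3)q and ps = 454/15 + (2/15)q; the wedge ps − pb = 17 gives 454/15 + (2/15)q − (870 - (10/3)q) = 17, so q' = 12851/52.
Then pb = 870 − (10/3)·(12851/52) = 3605/78 and ps = 454/15 + (2/15)·(12851/52) = 4931/78.
The subsidy expands output by 12851/52 − 3149/13 = 255/52 past the efficient level; on those units the gap between marginal cost and willingness to pay runs from 0 up to 17.
DWL = ½ × 17 × 255/52 = 4335/104.

Deadweight loss = 4335/104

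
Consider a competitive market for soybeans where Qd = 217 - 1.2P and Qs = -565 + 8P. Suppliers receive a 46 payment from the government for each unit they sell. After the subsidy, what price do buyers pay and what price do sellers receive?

Buyers pay 45; sellers receive 91

Pre-subsidy: 217 - 1.2P = -565 + 8P gives P* = 85, Q* = 115.
With the subsidy, sellers receive Ps = Pb + 46 for each unit, where Pb is the price buyers pay.
Supply in terms of Pb becomes Qs = -565 + 8(Pb + 46) = -197 + 8Pb. Setting this equal to demand: 217 - 1.2Pb = -197 + 8Pb, so Pb = 45.
Sellers receive Ps = 45 + 46 = 91; Q' = 217 − 1.2·45 = 163.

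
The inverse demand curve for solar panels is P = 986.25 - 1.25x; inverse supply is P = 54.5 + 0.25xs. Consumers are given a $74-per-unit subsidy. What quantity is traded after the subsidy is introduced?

Pre-subsidy: 986.25 - 1.25x = 54.5 + 0.25x gives x* = 3727/6 and P* = 5035/24.
With the rebate, buyers effectively pay Pb = Ps − 74, where Ps is the price sellers receive.
On the curves, Pb = 986.25 - 1.25x and Ps = 54.5 + 0.25x; the wedge Ps − Pb = 74 gives 54.5 + 0.25x − (986.25 - 1.25x) = 74, so x' = 670.5.
Then Pb = 986.25 − 1.25·670.5 = 148.125 and Ps = 54.5 + 0.25·670.5 = 222.125.

x' = 670.5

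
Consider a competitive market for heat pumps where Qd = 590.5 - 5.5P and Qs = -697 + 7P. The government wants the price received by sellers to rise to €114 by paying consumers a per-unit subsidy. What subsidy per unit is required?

Required subsidy s = €25 per unit

At a seller price of 114, quantity supplied is -697 + 7·114 = 101.
Buyers absorb 101 only when they pay Pb with 590.5 − 5.5·Pb = 101, i.e. Pb = 89.
s = Ps − Pb = 114 − 89 = 25.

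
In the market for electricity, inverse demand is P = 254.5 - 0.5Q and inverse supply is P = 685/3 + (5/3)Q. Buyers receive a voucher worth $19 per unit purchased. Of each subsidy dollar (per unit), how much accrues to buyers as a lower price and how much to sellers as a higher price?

Buyers gain 57/13 per unit; sellers gain 190/13 per unit

Pre-subsidy: 254.5 - 0.5Q = 685/3 + (5/3)Q gives Q* = 157/13 and P* = 3230/13.
With the rebate, buyers effectively pay Pb = Ps − 19, where Ps is the price sellers receive.
On the curves, Pb = 254.5 - 0.5Q and Ps = 685/3 + (5/3)Q; the wedge Ps − Pb = 19 gives 685/3 + (5/3)Q − (254.5 - 0.5Q) = 19, so Q' = 271/13.
Then Pb = 254.5 − 0.5·(271/13) = 3173/13 and Ps = 685/3 + (5/3)·(271/13) = 3420/13.
Buyers' price falls by P* − Pb = 3230/13 − 3173/13 = 57/13; sellers' price rises by Ps − P* = 3420/13 − 3230/13 = 190/13.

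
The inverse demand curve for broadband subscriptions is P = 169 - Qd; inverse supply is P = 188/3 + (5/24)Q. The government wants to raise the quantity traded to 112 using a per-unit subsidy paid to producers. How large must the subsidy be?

At Q = 112, from the demand curve buyers pay Pb = 169 − 1·112 = 57; from the supply curve sellers need Ps = 188/3 + (5/24)·112 = 86.
The subsidy must fill the gap: s = Ps − Pb = 86 − 57 = 29.

Required subsidy s = 29 per unit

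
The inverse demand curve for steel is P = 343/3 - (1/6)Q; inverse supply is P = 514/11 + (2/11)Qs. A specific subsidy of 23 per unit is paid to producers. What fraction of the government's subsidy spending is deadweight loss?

Pre-subsidy: 343/3 - (1/6)Q = 514/11 + (2/11)Q gives Q* = 194 and P* = 82.
With the subsidy, sellers receive Ps = Pb + 23 for each unit, where Pb is the price buyers pay.
On the curves, Pb = 343/3 - (1/6)Q and Ps = 514/11 + (2/11)Q; the wedge Ps − Pb = 23 gives 514/11 + (2/11)Q − (343/3 - (1/6)Q) = 23, so Q' = 260.
Then Pb = 343/3 − (1/6)·260 = 71 and Ps = 514/11 + (2/11)·260 = 94.
ΔCS = ½(194 + 260)(82 − 71) = 2497; ΔPS = ½(194 + 260)(94 − 82) = 2724.
Government spending = 23 × 260 = 5980.
DWL = ½ × 23 × (260 − 194) = 759; fraction = 759 / 5980 = 33/260.

DWL / government spending = 33/260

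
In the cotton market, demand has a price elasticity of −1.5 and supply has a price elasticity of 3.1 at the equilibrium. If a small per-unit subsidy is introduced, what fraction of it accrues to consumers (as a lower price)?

For a small subsidy around the equilibrium, the benefit split depends on the relative slopes, which at a point are proportional to the elasticities.
Buyer share = εs/(εs + |εd|) = 3.1/(3.1 + 1.5) = 31/46; seller share = |εd|/(εs + |εd|) = 15/46.

Consumer share = 31/46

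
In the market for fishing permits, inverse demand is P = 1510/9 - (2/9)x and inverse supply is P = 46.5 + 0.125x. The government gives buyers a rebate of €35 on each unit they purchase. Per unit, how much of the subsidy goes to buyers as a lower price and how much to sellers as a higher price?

Buyers gain €22.4 per unit; sellers gain €12.6 per unit

Pre-subsidy: 1510/9 - (2/9)x = 46.5 + 0.125x gives x* = 349.28 and P* = 90.16.
With the rebate, buyers effectively pay Pb = Ps − 35, where Ps is the price sellers receive.
On the curves, Pb = 1510/9 - (2/9)x and Ps = 46.5 + 0.125x; the wedge Ps − Pb = 35 gives 46.5 + 0.125x − (1510/9 - (2/9)x) = 35, so x' = 450.08.
Then Pb = 1510/9 − (2/9)·450.08 = 67.76 and Ps = 46.5 + 0.125·450.08 = 102.76.
Buyers' price falls by P* − Pb = 90.16 − 67.76 = 22.4; sellers' price rises by Ps − P* = 102.76 − 90.16 = 12.6.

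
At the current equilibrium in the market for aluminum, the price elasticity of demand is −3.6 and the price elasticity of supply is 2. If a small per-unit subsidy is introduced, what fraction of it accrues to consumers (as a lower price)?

For a small subsidy around the equilibrium, the benefit split depends on the relative slopes, which at a point are proportional to the elasticities.
Buyer share = εs/(εs + |εd|) = 2/(2 + 3.6) = 5/14; seller share = |εd|/(εs + |εd|) = 9/14.

Consumer share = 5/14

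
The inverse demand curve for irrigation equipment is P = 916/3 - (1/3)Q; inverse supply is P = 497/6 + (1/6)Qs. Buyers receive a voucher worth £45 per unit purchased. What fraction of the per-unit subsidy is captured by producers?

Producer share = 1/3

Pre-subsidy: 916/3 - (1/3)Q = 497/6 + (1/6)Q gives Q* = 445 and P* = 157.
With the rebate, buyers effectively pay Pb = Ps − 45, where Ps is the price sellers receive.
On the curves, Pb = 916/3 - (1/3)Q and Ps = 497/6 + (1/6)Q; the wedge Ps − Pb = 45 gives 497/6 + (1/6)Q − (916/3 - (1/3)Q) = 45, so Q' = 535.
Then Pb = 916/3 − (1/3)·535 = 127 and Ps = 497/6 + (1/6)·535 = 172.
Buyers' price falls by P* − Pb = 157 − 127 = 30; sellers' price rises by Ps − P* = 172 − 157 = 15.
So producers capture 15/45 = 1/3 of each unit of subsidy.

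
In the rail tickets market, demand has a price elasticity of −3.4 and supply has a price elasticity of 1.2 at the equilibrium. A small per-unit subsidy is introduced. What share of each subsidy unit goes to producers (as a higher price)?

For a small subsidy around the equilibrium, the benefit split depends on the relative slopes, which at a point are proportional to the elasticities.
Buyer share = εs/(εs + |εd|) = 1.2/(1.2 + 3.4) = 6/23; seller share = |εd|/(εs + |εd|) = 17/23.
So producers capture 17/23 of the subsidy.

Producer share = 17/23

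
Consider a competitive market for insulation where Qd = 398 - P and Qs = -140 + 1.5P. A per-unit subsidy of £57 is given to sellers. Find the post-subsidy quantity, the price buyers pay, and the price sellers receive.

Q' = 217; buyers pay £181; sellers receive £238

Pre-subsidy: 398 - P = -140 + 1.5P gives P* = 215.2, Q* = 182.8.
With the subsidy, sellers receive Ps = Pb + 57 for each unit, where Pb is the price buyers pay.
Supply in terms of Pb becomes Qs = -140 + 1.5(Pb + 57) = -54.5 + 1.5Pb. Setting this equal to demand: 398 - Pb = -54.5 + 1.5Pb, so Pb = 181.
Sellers receive Ps = 181 + 57 = 238; Q' = 398 − 1·181 = 217.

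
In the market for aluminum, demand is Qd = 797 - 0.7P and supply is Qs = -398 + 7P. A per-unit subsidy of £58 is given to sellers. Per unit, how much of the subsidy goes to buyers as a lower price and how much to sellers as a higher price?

Buyers gain 580/11 per unit; sellers gain 58/11 per unit

Pre-subsidy: 797 - 0.7P = -398 + 7P gives P* = 11950/77, Q* = 7572/11.
With the subsidy, sellers receive Ps = Pb + 58 for each unit, where Pb is the price buyers pay.
Supply in terms of Pb becomes Qs = -398 + 7(Pb + 58) = 8 + 7Pb. Setting this equal to demand: 797 - 0.7Pb = 8 + 7Pb, so Pb = 7890/77.
Sellers receive Ps = 7890/77 + 58 = 12356/77; Q' = 797 − 0.7·(7890/77) = 7978/11.
Buyers' price falls by P* − Pb = 11950/77 − 7890/77 = 580/11; sellers' price rises by Ps − P* = 12356/77 − 11950/77 = 58/11.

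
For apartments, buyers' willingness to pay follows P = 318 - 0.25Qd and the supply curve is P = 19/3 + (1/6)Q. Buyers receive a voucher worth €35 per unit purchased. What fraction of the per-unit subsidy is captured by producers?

Pre-subsidy: 318 - 0.25Q = 19/3 + (1/6)Q gives Q* = 748 and P* = 131.
With the rebate, buyers effectively pay Pb = Ps − 35, where Ps is the price sellers receive.
On the curves, Pb = 318 - 0.25Q and Ps = 19/3 + (1/6)Q; the wedge Ps − Pb = 35 gives 19/3 + (1/6)Q − (318 - 0.25Q) = 35, so Q' = 832.
Then Pb = 318 − 0.25·832 = 110 and Ps = 19/3 + (1/6)·832 = 145.
Buyers' price falls by P* − Pb = 131 − 110 = 21; sellers' price rises by Ps − P* = 145 − 131 = 14.
So producers capture 14/35 = 0.4 of each unit of subsidy.

Producer share = 0.4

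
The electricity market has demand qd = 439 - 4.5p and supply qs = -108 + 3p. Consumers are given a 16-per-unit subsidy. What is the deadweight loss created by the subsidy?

Deadweight loss = 230.4

Pre-subsidy: 439 - 4.5p = -108 + 3p gives p* = 1094/15, q* = 110.8.
With the rebate, buyers effectively pay pb = ps − 16, where ps is the price sellers receive.
Demand in terms of ps becomes qd = 439 − 4.5(ps − 16) = 511 - 4.5ps. Setting this equal to supply: 511 - 4.5ps = -108 + 3ps, so ps = 1238/15.
Buyers pay pb = 1238/15 − 16 = 998/15; q' = -108 + 3·(1238/15) = 139.6.
The subsidy expands output by 139.6 − 110.8 = 28.8 past the efficient level; on those units the gap between marginal cost and willingness to pay runs from 0 up to 16.
DWL = ½ × 16 × 28.8 = 230.4.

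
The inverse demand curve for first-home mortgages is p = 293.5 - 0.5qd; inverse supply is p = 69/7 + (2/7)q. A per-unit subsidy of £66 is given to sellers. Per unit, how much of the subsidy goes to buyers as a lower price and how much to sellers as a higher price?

Pre-subsidy: 293.5 - 0.5q = 69/7 + (2/7)q gives q* = 361 and p* = 113.
With the subsidy, sellers receive ps = pb + 66 for each unit, where pb is the price buyers pay.
On the curves, pb = 293.5 - 0.5q and ps = 69/7 + (2/7)q; the wedge ps − pb = 66 gives 69/7 + (2/7)q − (293.5 - 0.5q) = 66, so q' = 445.
Then pb = 293.5 − 0.5·445 = 71 and ps = 69/7 + (2/7)·445 = 137.
Buyers' price falls by p* − pb = 113 − 71 = 42; sellers' price rises by ps − p* = 137 − 113 = 24.

Buyers gain £42 per unit; sellers gain £24 per unit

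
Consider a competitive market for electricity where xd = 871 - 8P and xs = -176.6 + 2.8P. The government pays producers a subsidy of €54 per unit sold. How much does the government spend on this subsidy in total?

Pre-subsidy: 871 - 8P = -176.6 + 2.8P gives P* = 97, x* = 95.
With the subsidy, sellers receive Ps = Pb + 54 for each unit, where Pb is the price buyers pay.
Supply in terms of Pb becomes xs = -176.6 + 2.8(Pb + 54) = -25.4 + 2.8Pb. Setting this equal to demand: 871 - 8Pb = -25.4 + 2.8Pb, so Pb = 83.
Sellers receive Ps = 83 + 54 = 137; x' = 871 − 8·83 = 207.
Government outlay = subsidy × quantity = 54 × 207 = 11178.

Government cost = €11178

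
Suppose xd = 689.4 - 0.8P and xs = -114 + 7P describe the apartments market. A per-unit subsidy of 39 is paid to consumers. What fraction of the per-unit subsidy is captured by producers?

Producer share = 4/39

Pre-subsidy: 689.4 - 0.8P = -114 + 7P gives P* = 103, x* = 607.
With the rebate, buyers effectively pay Pb = Ps − 39, where Ps is the price sellers receive.
Demand in terms of Ps becomes xd = 689.4 − 0.8(Ps − 39) = 720.6 - 0.8Ps. Setting this equal to supply: 720.6 - 0.8Ps = -114 + 7Ps, so Ps = 107.
Buyers pay Pb = 107 − 39 = 68; x' = -114 + 7·107 = 635.
Buyers' price falls by P* − Pb = 103 − 68 = 35; sellers' price rises by Ps − P* = 107 − 103 = 4.
So producers capture 4/39 = 4/39 of each unit of subsidy.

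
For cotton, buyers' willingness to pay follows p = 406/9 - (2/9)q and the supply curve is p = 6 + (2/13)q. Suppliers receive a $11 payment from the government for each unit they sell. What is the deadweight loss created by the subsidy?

Pre-subsidy: 406/9 - (2/9)q = 6 + (2/13)q gives q* = 104 and p* = 22.
With the subsidy, sellers receive ps = pb + 11 for each unit, where pb is the price buyers pay.
On the curves, pb = 406/9 - (2/9)q and ps = 6 + (2/13)q; the wedge ps − pb = 11 gives 6 + (2/13)q − (406/9 - (2/9)q) = 11, so q' = 133.25.
Then pb = 406/9 − (2/9)·133.25 = 15.5 and ps = 6 + (2/13)·133.25 = 26.5.
The subsidy expands output by 133.25 − 104 = 29.25 past the efficient level; on those units the gap between marginal cost and willingness to pay runs from 0 up to 11.
DWL = ½ × 11 × 29.25 = 160.875.

Deadweight loss = $160.875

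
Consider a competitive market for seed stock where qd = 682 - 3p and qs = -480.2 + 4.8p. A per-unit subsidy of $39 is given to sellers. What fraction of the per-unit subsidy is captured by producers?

Pre-subsidy: 682 - 3p = -480.2 + 4.8p gives p* = 149, q* = 235.
With the subsidy, sellers receive ps = pb + 39 for each unit, where pb is the price buyers pay.
Supply in terms of pb becomes qs = -480.2 + 4.8(pb + 39) = -293 + 4.8pb. Setting this equal to demand: 682 - 3pb = -293 + 4.8pb, so pb = 125.
Sellers receive ps = 125 + 39 = 164; q' = 682 − 3·125 = 307.
Buyers' price falls by p* − pb = 149 − 125 = 24; sellers' price rises by ps − p* = 164 − 149 = 15.
So producers capture 15/39 = 5/13 of each unit of subsidy.

Producer share = 5/13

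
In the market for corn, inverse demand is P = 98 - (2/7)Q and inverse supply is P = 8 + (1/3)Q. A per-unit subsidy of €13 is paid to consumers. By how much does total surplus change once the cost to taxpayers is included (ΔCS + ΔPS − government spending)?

Pre-subsidy: 98 - (2/7)Q = 8 + (1/3)Q gives Q* = 1890/13 and P* = 734/13.
With the rebate, buyers effectively pay Pb = Ps − 13, where Ps is the price sellers receive.
On the curves, Pb = 98 - (2/7)Q and Ps = 8 + (1/3)Q; the wedge Ps − Pb = 13 gives 8 + (1/3)Q − (98 - (2/7)Q) = 13, so Q' = 2163/13.
Then Pb = 98 − (2/7)·(2163/13) = 656/13 and Ps = 8 + (1/3)·(2163/13) = 825/13.
ΔCS = ½(1890/13 + 2163/13)(734/13 − 656/13) = 12159/13; ΔPS = ½(1890/13 + 2163/13)(825/13 − 734/13) = 28371/26.
Government spending = 13 × 2163/13 = 2163.
Net change = 12159/13 + 28371/26 − 2163 = -136.5. The loss equals the DWL triangle ½·13·21.

Net change in total surplus = -€136.5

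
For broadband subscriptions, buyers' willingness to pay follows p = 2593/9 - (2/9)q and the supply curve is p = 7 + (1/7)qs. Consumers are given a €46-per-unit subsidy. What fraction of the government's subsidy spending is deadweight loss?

Pre-subsidy: 2593/9 - (2/9)q = 7 + (1/7)q gives q* = 770 and p* = 117.
With the rebate, buyers effectively pay pb = ps − 46, where ps is the price sellers receive.
On the curves, pb = 2593/9 - (2/9)q and ps = 7 + (1/7)q; the wedge ps − pb = 46 gives 7 + (1/7)q − (2593/9 - (2/9)q) = 46, so q' = 896.
Then pb = 2593/9 − (2/9)·896 = 89 and ps = 7 + (1/7)·896 = 135.
ΔCS = ½(770 + 896)(117 − 89) = 23324; ΔPS = ½(770 + 896)(135 − 117) = 14994.
Government spending = 46 × 896 = 41216.
DWL = ½ × 46 × (896 − 770) = 2898; fraction = 2898 / 41216 = 0.0703125.

DWL / government spending = 0.0703125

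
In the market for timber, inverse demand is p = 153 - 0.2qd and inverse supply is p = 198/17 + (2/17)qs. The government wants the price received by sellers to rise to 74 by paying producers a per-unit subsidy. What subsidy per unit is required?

At a seller price of 74, quantity supplied is -99 + 8.5·74 = 530.
Buyers absorb 530 only when they pay pb = 153 − 0.2·530 = 47.
s = ps − pb = 74 − 47 = 27.

Required subsidy s = 27 per unit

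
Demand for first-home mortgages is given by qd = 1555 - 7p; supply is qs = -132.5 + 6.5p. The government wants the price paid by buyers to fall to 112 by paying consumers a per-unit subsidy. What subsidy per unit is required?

Required subsidy s = 27 per unit

At a buyer price of 112, quantity demanded is 1555 − 7·112 = 771.
Sellers supply 771 only when they receive ps with -132.5 + 6.5·ps = 771, i.e. ps = 139.
s = ps − pb = 139 − 112 = 27.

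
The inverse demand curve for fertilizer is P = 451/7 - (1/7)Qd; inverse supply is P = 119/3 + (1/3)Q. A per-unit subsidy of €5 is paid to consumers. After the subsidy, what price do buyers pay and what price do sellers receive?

Buyers pay €55.5; sellers receive €60.5

Pre-subsidy: 451/7 - (1/7)Q = 119/3 + (1/3)Q gives Q* = 52 and P* = 57.
With the rebate, buyers effectively pay Pb = Ps − 5, where Ps is the price sellers receive.
On the curves, Pb = 451/7 - (1/7)Q and Ps = 119/3 + (1/3)Q; the wedge Ps − Pb = 5 gives 119/3 + (1/3)Q − (451/7 - (1/7)Q) = 5, so Q' = 62.5.
Then Pb = 451/7 − (1/7)·62.5 = 55.5 and Ps = 119/3 + (1/3)·62.5 = 60.5.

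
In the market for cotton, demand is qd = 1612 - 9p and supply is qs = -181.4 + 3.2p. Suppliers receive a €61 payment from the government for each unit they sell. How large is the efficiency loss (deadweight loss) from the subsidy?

Deadweight loss = €4392

Pre-subsidy: 1612 - 9p = -181.4 + 3.2p gives p* = 147, q* = 289.
With the subsidy, sellers receive ps = pb + 61 for each unit, where pb is the price buyers pay.
Supply in terms of pb becomes qs = -181.4 + 3.2(pb + 61) = 13.8 + 3.2pb. Setting this equal to demand: 1612 - 9pb = 13.8 + 3.2pb, so pb = 131.
Sellers receive ps = 131 + 61 = 192; q' = 1612 − 9·131 = 433.
The subsidy expands output by 433 − 289 = 144 past the efficient level; on those units the gap between marginal cost and willingness to pay runs from 0 up to 61.
DWL = ½ × 61 × 144 = 4392.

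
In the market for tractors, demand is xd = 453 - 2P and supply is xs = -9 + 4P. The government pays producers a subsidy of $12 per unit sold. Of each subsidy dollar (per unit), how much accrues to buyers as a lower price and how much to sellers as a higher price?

Pre-subsidy: 453 - 2P = -9 + 4P gives P* = 77, x* = 299.
With the subsidy, sellers receive Ps = Pb + 12 for each unit, where Pb is the price buyers pay.
Supply in terms of Pb becomes xs = -9 + 4(Pb + 12) = 39 + 4Pb. Setting this equal to demand: 453 - 2Pb = 39 + 4Pb, so Pb = 69.
Sellers receive Ps = 69 + 12 = 81; x' = 453 − 2·69 = 315.
Buyers' price falls by P* − Pb = 77 − 69 = 8; sellers' price rises by Ps − P* = 81 − 77 = 4.

Buyers gain $8 per unit; sellers gain $4 per unit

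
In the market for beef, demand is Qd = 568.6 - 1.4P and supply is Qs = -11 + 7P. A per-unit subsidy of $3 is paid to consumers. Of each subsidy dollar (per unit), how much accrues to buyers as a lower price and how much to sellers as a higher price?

Pre-subsidy: 568.6 - 1.4P = -11 + 7P gives P* = 69, Q* = 472.
With the rebate, buyers effectively pay Pb = Ps − 3, where Ps is the price sellers receive.
Demand in terms of Ps becomes Qd = 568.6 − 1.4(Ps − 3) = 572.8 - 1.4Ps. Setting this equal to supply: 572.8 - 1.4Ps = -11 + 7Ps, so Ps = 69.5.
Buyers pay Pb = 69.5 − 3 = 66.5; Q' = -11 + 7·69.5 = 475.5.
Buyers' price falls by P* − Pb = 69 − 66.5 = 2.5; sellers' price rises by Ps − P* = 69.5 − 69 = 0.5.

Buyers gain $2.5 per unit; sellers gain $0.5 per unit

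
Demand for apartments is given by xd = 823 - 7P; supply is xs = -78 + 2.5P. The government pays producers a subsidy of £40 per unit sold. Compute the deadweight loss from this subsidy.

Pre-subsidy: 823 - 7P = -78 + 2.5P gives P* = 1802/19, x* = 3023/19.
With the subsidy, sellers receive Ps = Pb + 40 for each unit, where Pb is the price buyers pay.
Supply in terms of Pb becomes xs = -78 + 2.5(Pb + 40) = 22 + 2.5Pb. Setting this equal to demand: 823 - 7Pb = 22 + 2.5Pb, so Pb = 1602/19.
Sellers receive Ps = 1602/19 + 40 = 2362/19; x' = 823 − 7·(1602/19) = 4423/19.
The subsidy expands output by 4423/19 − 3023/19 = 1400/19 past the efficient level; on those units the gap between marginal cost and willingness to pay runs from 0 up to 40.
DWL = ½ × 40 × 1400/19 = 28000/19.

Deadweight loss = 28000/19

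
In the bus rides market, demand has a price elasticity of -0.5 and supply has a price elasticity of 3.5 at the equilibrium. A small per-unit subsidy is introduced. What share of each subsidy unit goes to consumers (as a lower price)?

Consumer share = 0.875

For a small subsidy around the equilibrium, the benefit split depends on the relative slopes, which at a point are proportional to the elasticities.
Buyer share = εs/(εs + |εd|) = 3.5/(3.5 + 0.5) = 0.875; seller share = |εd|/(εs + |εd|) = 0.125.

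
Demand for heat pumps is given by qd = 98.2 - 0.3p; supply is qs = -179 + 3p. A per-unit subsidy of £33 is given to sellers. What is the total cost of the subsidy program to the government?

Government cost = £2706

Pre-subsidy: 98.2 - 0.3p = -179 + 3p gives p* = 84, q* = 73.
With the subsidy, sellers receive ps = pb + 33 for each unit, where pb is the price buyers pay.
Supply in terms of pb becomes qs = -179 + 3(pb + 33) = -80 + 3pb. Setting this equal to demand: 98.2 - 0.3pb = -80 + 3pb, so pb = 54.
Sellers receive ps = 54 + 33 = 87; q' = 98.2 − 0.3·54 = 82.
Government outlay = subsidy × quantity = 33 × 82 = 2706.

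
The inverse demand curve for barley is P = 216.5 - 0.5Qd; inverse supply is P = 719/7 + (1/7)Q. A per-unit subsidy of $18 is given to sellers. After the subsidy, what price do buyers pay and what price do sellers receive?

Buyers pay $114; sellers receive $132

Pre-subsidy: 216.5 - 0.5Q = 719/7 + (1/7)Q gives Q* = 177 and P* = 128.
With the subsidy, sellers receive Ps = Pb + 18 for each unit, where Pb is the price buyers pay.
On the curves, Pb = 216.5 - 0.5Q and Ps = 719/7 + (1/7)Q; the wedge Ps − Pb = 18 gives 719/7 + (1/7)Q − (216.5 - 0.5Q) = 18, so Q' = 205.
Then Pb = 216.5 − 0.5·205 = 114 and Ps = 719/7 + (1/7)·205 = 132.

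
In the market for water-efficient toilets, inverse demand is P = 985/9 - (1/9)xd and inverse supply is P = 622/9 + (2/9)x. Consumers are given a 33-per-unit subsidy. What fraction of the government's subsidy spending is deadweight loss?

Pre-subsidy: 985/9 - (1/9)x = 622/9 + (2/9)x gives x* = 121 and P* = 96.
With the rebate, buyers effectively pay Pb = Ps − 33, where Ps is the price sellers receive.
On the curves, Pb = 985/9 - (1/9)x and Ps = 622/9 + (2/9)x; the wedge Ps − Pb = 33 gives 622/9 + (2/9)x − (985/9 - (1/9)x) = 33, so x' = 220.
Then Pb = 985/9 − (1/9)·220 = 85 and Ps = 622/9 + (2/9)·220 = 118.
ΔCS = ½(121 + 220)(96 − 85) = 1875.5; ΔPS = ½(121 + 220)(118 − 96) = 3751.
Government spending = 33 × 220 = 7260.
DWL = ½ × 33 × (220 − 121) = 1633.5; fraction = 1633.5 / 7260 = 0.225.

DWL / government spending = 0.225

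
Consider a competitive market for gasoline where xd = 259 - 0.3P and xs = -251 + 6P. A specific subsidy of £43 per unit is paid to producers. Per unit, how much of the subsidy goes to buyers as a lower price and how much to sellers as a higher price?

Buyers gain 860/21 per unit; sellers gain 43/21 per unit

Pre-subsidy: 259 - 0.3P = -251 + 6P gives P* = 1700/21, x* = 1643/7.
With the subsidy, sellers receive Ps = Pb + 43 for each unit, where Pb is the price buyers pay.
Supply in terms of Pb becomes xs = -251 + 6(Pb + 43) = 7 + 6Pb. Setting this equal to demand: 259 - 0.3Pb = 7 + 6Pb, so Pb = 40.
Sellers receive Ps = 40 + 43 = 83; x' = 259 − 0.3·40 = 247.
Buyers' price falls by P* − Pb = 1700/21 − 40 = 860/21; sellers' price rises by Ps − P* = 83 − 1700/21 = 43/21.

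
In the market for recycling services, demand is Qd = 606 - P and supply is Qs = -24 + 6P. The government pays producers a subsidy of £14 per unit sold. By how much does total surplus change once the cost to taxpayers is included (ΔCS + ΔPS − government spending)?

Pre-subsidy: 606 - P = -24 + 6P gives P* = 90, Q* = 516.
With the subsidy, sellers receive Ps = Pb + 14 for each unit, where Pb is the price buyers pay.
Supply in terms of Pb becomes Qs = -24 + 6(Pb + 14) = 60 + 6Pb. Setting this equal to demand: 606 - Pb = 60 + 6Pb, so Pb = 78.
Sellers receive Ps = 78 + 14 = 92; Q' = 606 − 1·78 = 528.
ΔCS = ½(516 + 528)(90 − 78) = 6264; ΔPS = ½(516 + 528)(92 − 90) = 1044.
Government spending = 14 × 528 = 7392.
Net change = 6264 + 1044 − 7392 = -84. The loss equals the DWL triangle ½·14·12.

Net change in total surplus = -£84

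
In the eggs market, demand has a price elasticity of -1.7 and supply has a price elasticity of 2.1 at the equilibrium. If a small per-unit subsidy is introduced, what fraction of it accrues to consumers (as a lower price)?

For a small subsidy around the equilibrium, the benefit split depends on the relative slopes, which at a point are proportional to the elasticities.
Buyer share = εs/(εs + |εd|) = 2.1/(2.1 + 1.7) = 21/38; seller share = |εd|/(εs + |εd|) = 17/38.

Consumer share = 21/38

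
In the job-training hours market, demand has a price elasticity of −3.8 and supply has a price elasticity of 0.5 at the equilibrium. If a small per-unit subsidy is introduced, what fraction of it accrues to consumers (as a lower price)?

Consumer share = 5/43

For a small subsidy around the equilibrium, the benefit split depends on the relative slopes, which at a point are proportional to the elasticities.
Buyer share = εs/(εs + |εd|) = 0.5/(0.5 + 3.8) = 5/43; seller share = |εd|/(εs + |εd|) = 38/43.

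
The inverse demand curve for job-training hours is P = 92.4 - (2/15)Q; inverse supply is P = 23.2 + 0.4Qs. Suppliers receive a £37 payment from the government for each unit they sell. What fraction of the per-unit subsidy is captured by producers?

Producer share = 0.75

Pre-subsidy: 92.4 - (2/15)Q = 23.2 + 0.4Q gives Q* = 129.75 and P* = 75.1.
With the subsidy, sellers receive Ps = Pb + 37 for each unit, where Pb is the price buyers pay.
On the curves, Pb = 92.4 - (2/15)Q and Ps = 23.2 + 0.4Q; the wedge Ps − Pb = 37 gives 23.2 + 0.4Q − (92.4 - (2/15)Q) = 37, so Q' = 199.125.
Then Pb = 92.4 − (2/15)·199.125 = 65.85 and Ps = 23.2 + 0.4·199.125 = 102.85.
Buyers' price falls by P* − Pb = 75.1 − 65.85 = 9.25; sellers' price rises by Ps − P* = 102.85 − 75.1 = 27.75.
So producers capture 27.75/37 = 0.75 of each unit of subsidy.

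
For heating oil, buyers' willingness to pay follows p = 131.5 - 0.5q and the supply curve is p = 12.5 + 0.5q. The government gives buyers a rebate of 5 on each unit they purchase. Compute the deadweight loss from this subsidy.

Deadweight loss = 12.5

Pre-subsidy: 131.5 - 0.5q = 12.5 + 0.5q gives q* = 119 and p* = 72.
With the rebate, buyers effectively pay pb = ps − 5, where ps is the price sellers receive.
On the curves, pb = 131.5 - 0.5q and ps = 12.5 + 0.5q; the wedge ps − pb = 5 gives 12.5 + 0.5q − (131.5 - 0.5q) = 5, so q' = 124.
Then pb = 131.5 − 0.5·124 = 69.5 and ps = 12.5 + 0.5·124 = 74.5.
The subsidy expands output by 124 − 119 = 5 past the efficient level; on those units the gap between marginal cost and willingness to pay runs from 0 up to 5.
DWL = ½ × 5 × 5 = 12.5.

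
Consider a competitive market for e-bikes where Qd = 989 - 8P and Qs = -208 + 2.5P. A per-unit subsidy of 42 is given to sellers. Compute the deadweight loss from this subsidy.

Pre-subsidy: 989 - 8P = -208 + 2.5P gives P* = 114, Q* = 77.
With the subsidy, sellers receive Ps = Pb + 42 for each unit, where Pb is the price buyers pay.
Supply in terms of Pb becomes Qs = -208 + 2.5(Pb + 42) = -103 + 2.5Pb. Setting this equal to demand: 989 - 8Pb = -103 + 2.5Pb, so Pb = 104.
Sellers receive Ps = 104 + 42 = 146; Q' = 989 − 8·104 = 157.
The subsidy expands output by 157 − 77 = 80 past the efficient level; on those units the gap between marginal cost and willingness to pay runs from 0 up to 42.
DWL = ½ × 42 × 80 = 1680.

Deadweight loss = 1680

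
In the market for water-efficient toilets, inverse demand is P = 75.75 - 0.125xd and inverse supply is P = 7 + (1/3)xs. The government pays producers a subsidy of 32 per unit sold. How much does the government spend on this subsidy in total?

Pre-subsidy: 75.75 - 0.125x = 7 + (1/3)x gives x* = 150 and P* = 57.
With the subsidy, sellers receive Ps = Pb + 32 for each unit, where Pb is the price buyers pay.
On the curves, Pb = 75.75 - 0.125x and Ps = 7 + (1/3)x; the wedge Ps − Pb = 32 gives 7 + (1/3)x − (75.75 - 0.125x) = 32, so x' = 2418/11.
Then Pb = 75.75 − 0.125·(2418/11) = 531/11 and Ps = 7 + (1/3)·(2418/11) = 883/11.
Government outlay = subsidy × quantity = 32 × 2418/11 = 77376/11.

Government cost = 77376/11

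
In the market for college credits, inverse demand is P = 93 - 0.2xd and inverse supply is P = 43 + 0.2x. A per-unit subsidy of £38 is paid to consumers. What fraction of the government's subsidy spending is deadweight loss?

DWL / government spending = 19/88

Pre-subsidy: 93 - 0.2x = 43 + 0.2x gives x* = 125 and P* = 68.
With the rebate, buyers effectively pay Pb = Ps − 38, where Ps is the price sellers receive.
On the curves, Pb = 93 - 0.2x and Ps = 43 + 0.2x; the wedge Ps − Pb = 38 gives 43 + 0.2x − (93 - 0.2x) = 38, so x' = 220.
Then Pb = 93 − 0.2·220 = 49 and Ps = 43 + 0.2·220 = 87.
ΔCS = ½(125 + 220)(68 − 49) = 3277.5; ΔPS = ½(125 + 220)(87 − 68) = 3277.5.
Government spending = 38 × 220 = 8360.
DWL = ½ × 38 × (220 − 125) = 1805; fraction = 1805 / 8360 = 19/88.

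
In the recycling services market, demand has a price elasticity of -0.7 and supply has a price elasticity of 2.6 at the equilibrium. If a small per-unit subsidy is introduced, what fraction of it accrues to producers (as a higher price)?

For a small subsidy around the equilibrium, the benefit split depends on the relative slopes, which at a point are proportional to the elasticities.
Buyer share = εs/(εs + |εd|) = 2.6/(2.6 + 0.7) = 26/33; seller share = |εd|/(εs + |εd|) = 7/33.
So producers capture 7/33 of the subsidy.

Producer share = 7/33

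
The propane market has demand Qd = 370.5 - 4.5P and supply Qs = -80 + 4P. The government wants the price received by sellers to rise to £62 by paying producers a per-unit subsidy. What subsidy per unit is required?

Required subsidy s = £17 per unit

At a seller price of 62, quantity supplied is -80 + 4·62 = 168.
Buyers absorb 168 only when they pay Pb with 370.5 − 4.5·Pb = 168, i.e. Pb = 45.
s = Ps − Pb = 62 − 45 = 17.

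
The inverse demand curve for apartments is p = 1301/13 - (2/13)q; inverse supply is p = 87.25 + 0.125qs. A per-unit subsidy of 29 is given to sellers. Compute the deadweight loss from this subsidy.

Deadweight loss = 1508

Pre-subsidy: 1301/13 - (2/13)q = 87.25 + 0.125q gives q* = 46 and p* = 93.
With the subsidy, sellers receive ps = pb + 29 for each unit, where pb is the price buyers pay.
On the curves, pb = 1301/13 - (2/13)q and ps = 87.25 + 0.125q; the wedge ps − pb = 29 gives 87.25 + 0.125q − (1301/13 - (2/13)q) = 29, so q' = 150.
Then pb = 1301/13 − (2/13)·150 = 77 and ps = 87.25 + 0.125·150 = 106.
The subsidy expands output by 150 − 46 = 104 past the efficient level; on those units the gap between marginal cost and willingness to pay runs from 0 up to 29.
DWL = ½ × 29 × 104 = 1508.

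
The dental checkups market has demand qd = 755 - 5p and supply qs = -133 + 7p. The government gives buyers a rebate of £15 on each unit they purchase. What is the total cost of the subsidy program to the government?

Government cost = £6431.25

Pre-subsidy: 755 - 5p = -133 + 7p gives p* = 74, q* = 385.
With the rebate, buyers effectively pay pb = ps − 15, where ps is the price sellers receive.
Demand in terms of ps becomes qd = 755 − 5(ps − 15) = 830 - 5ps. Setting this equal to supply: 830 - 5ps = -133 + 7ps, so ps = 80.25.
Buyers pay pb = 80.25 − 15 = 65.25; q' = -133 + 7·80.25 = 428.75.
Government outlay = subsidy × quantity = 15 × 428.75 = 6431.25.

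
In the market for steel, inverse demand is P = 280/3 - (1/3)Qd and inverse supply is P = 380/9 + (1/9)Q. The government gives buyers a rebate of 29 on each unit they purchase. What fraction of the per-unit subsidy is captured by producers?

Producer share = 0.25

Pre-subsidy: 280/3 - (1/3)Q = 380/9 + (1/9)Q gives Q* = 115 and P* = 55.
With the rebate, buyers effectively pay Pb = Ps − 29, where Ps is the price sellers receive.
On the curves, Pb = 280/3 - (1/3)Q and Ps = 380/9 + (1/9)Q; the wedge Ps − Pb = 29 gives 380/9 + (1/9)Q − (280/3 - (1/3)Q) = 29, so Q' = 180.25.
Then Pb = 280/3 − (1/3)·180.25 = 33.25 and Ps = 380/9 + (1/9)·180.25 = 62.25.
Buyers' price falls by P* − Pb = 55 − 33.25 = 21.75; sellers' price rises by Ps − P* = 62.25 − 55 = 7.25.
So producers capture 7.25/29 = 0.25 of each unit of subsidy.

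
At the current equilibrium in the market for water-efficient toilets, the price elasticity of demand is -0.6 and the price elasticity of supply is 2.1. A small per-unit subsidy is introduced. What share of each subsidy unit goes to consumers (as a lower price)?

Consumer share = 7/9

For a small subsidy around the equilibrium, the benefit split depends on the relative slopes, which at a point are proportional to the elasticities.
Buyer share = εs/(εs + |εd|) = 2.1/(2.1 + 0.6) = 7/9; seller share = |εd|/(εs + |εd|) = 2/9.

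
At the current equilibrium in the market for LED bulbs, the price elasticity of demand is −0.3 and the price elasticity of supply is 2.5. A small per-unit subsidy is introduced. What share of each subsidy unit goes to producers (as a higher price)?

For a small subsidy around the equilibrium, the benefit split depends on the relative slopes, which at a point are proportional to the elasticities.
Buyer share = εs/(εs + |εd|) = 2.5/(2.5 + 0.3) = 25/28; seller share = |εd|/(εs + |εd|) = 3/28.
So producers capture 3/28 of the subsidy.

Producer share = 3/28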